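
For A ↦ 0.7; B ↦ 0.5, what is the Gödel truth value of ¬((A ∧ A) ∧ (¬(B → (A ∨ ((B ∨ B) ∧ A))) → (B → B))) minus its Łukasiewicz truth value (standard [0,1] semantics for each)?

-0.30

Gödel evaluation:
  (A ∧ A) = min(0.7, 0.7) = 0.7
  (B ∨ B) = max(0.5, 0.5) = 0.5
  ((B ∨ B) ∧ A) = min(0.5, 0.7) = 0.5
  (A ∨ ((B ∨ B) ∧ A)) = max(0.7, 0.5) = 0.7
  (B → (A ∨ ((B ∨ B) ∧ A))): 0.5 ≤ 0.7, so result = 1
  ¬(B → (A ∨ ((B ∨ B) ∧ A))): Gödel ¬ of 1 = 0 (operand ≠ 0)
  (B → B): 0.5 ≤ 0.5, so result = 1
  (¬(B → (A ∨ ((B ∨ B) ∧ A))) → (B → B)): 0 ≤ 1, so result = 1
  ((A ∧ A) ∧ (¬(B → (A ∨ ((B ∨ B) ∧ A))) → (B → B))) = min(0.7, 1) = 0.7
  ¬((A ∧ A) ∧ (¬(B → (A ∨ ((B ∨ B) ∧ A))) → (B → B))): Gödel ¬ of 0.7 = 0 (operand ≠ 0)
  Gödel value = 0
Łukasiewicz evaluation:
  (A ∧ A) = min(0.7, 0.7) = 0.7
  (B ∨ B) = max(0.5, 0.5) = 0.5
  ((B ∨ B) ∧ A) = min(0.5, 0.7) = 0.5
  (A ∨ ((B ∨ B) ∧ A)) = max(0.7, 0.5) = 0.7
  (B → (A ∨ ((B ∨ B) ∧ A))): min(1, 1 − 0.5 + 0.7) = 1
  ¬(B → (A ∨ ((B ∨ B) ∧ A))): Łukasiewicz ¬ gives 1 − 1 = 0
  (B → B): min(1, 1 − 0.5 + 0.5) = 1
  (¬(B → (A ∨ ((B ∨ B) ∧ A))) → (B → B)): min(1, 1 − 0 + 1) = 1
  ((A ∧ A) ∧ (¬(B → (A ∨ ((B ∨ B) ∧ A))) → (B → B))) = min(0.7, 1) = 0.7
  ¬((A ∧ A) ∧ (¬(B → (A ∨ ((B ∨ B) ∧ A))) → (B → B))): Łukasiewicz ¬ gives 1 − 0.7 = 0.3
  Łukasiewicz value = 0.3
Difference: 0 − 0.3 = -0.30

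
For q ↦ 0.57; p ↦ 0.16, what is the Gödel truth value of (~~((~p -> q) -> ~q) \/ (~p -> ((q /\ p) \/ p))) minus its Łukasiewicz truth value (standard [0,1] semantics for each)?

Gödel evaluation:
  ~p: Gödel ¬ of 0.16 = 0 (operand ≠ 0)
  (~p -> q): 0 ≤ 0.57, so result = 1
  ~q: Gödel ¬ of 0.57 = 0 (operand ≠ 0)
  ((~p -> q) -> ~q): 1 > 0, so result = 0
  ~((~p -> q) -> ~q): Gödel ¬ of 0 = 1 (operand is 0)
  ~~((~p -> q) -> ~q): Gödel ¬ of 1 = 0 (operand ≠ 0)
  ~p: Gödel ¬ of 0.16 = 0 (operand ≠ 0)
  (q /\ p) = min(0.57, 0.16) = 0.16
  ((q /\ p) \/ p) = max(0.16, 0.16) = 0.16
  (~p -> ((q /\ p) \/ p)): 0 ≤ 0.16, so result = 1
  (~~((~p -> q) -> ~q) \/ (~p -> ((q /\ p) \/ p))) = max(0, 1) = 1
  Gödel value = 1
Łukasiewicz evaluation:
  ~p: Łukasiewicz ¬ gives 1 − 0.16 = 0.84
  (~p -> q): min(1, 1 − 0.84 + 0.57) = 0.73
  ~q: Łukasiewicz ¬ gives 1 − 0.57 = 0.43
  ((~p -> q) -> ~q): min(1, 1 − 0.73 + 0.43) = 0.7
  ~((~p -> q) -> ~q): Łukasiewicz ¬ gives 1 − 0.7 = 0.3
  ~~((~p -> q) -> ~q): Łukasiewicz ¬ gives 1 − 0.3 = 0.7
  ~p: Łukasiewicz ¬ gives 1 − 0.16 = 0.84
  (q /\ p) = min(0.57, 0.16) = 0.16
  ((q /\ p) \/ p) = max(0.16, 0.16) = 0.16
  (~p -> ((q /\ p) \/ p)): min(1, 1 − 0.84 + 0.16) = 0.32
  (~~((~p -> q) -> ~q) \/ (~p -> ((q /\ p) \/ p))) = max(0.7, 0.32) = 0.7
  Łukasiewicz value = 0.7
Difference: 1 − 0.7 = 0.30

0.30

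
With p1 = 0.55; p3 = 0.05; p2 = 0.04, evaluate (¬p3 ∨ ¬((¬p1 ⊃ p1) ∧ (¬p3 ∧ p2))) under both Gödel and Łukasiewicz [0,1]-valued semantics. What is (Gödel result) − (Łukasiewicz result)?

0.04

Gödel evaluation:
  ¬p3: Gödel ¬ of 0.05 = 0 (operand ≠ 0)
  ¬p1: Gödel ¬ of 0.55 = 0 (operand ≠ 0)
  (¬p1 ⊃ p1): 0 ≤ 0.55, so result = 1
  ¬p3: Gödel ¬ of 0.05 = 0 (operand ≠ 0)
  (¬p3 ∧ p2) = min(0, 0.04) = 0
  ((¬p1 ⊃ p1) ∧ (¬p3 ∧ p2)) = min(1, 0) = 0
  ¬((¬p1 ⊃ p1) ∧ (¬p3 ∧ p2)): Gödel ¬ of 0 = 1 (operand is 0)
  (¬p3 ∨ ¬((¬p1 ⊃ p1) ∧ (¬p3 ∧ p2))) = max(0, 1) = 1
  Gödel value = 1
Łukasiewicz evaluation:
  ¬p3: Łukasiewicz ¬ gives 1 − 0.05 = 0.95
  ¬p1: Łukasiewicz ¬ gives 1 − 0.55 = 0.45
  (¬p1 ⊃ p1): min(1, 1 − 0.45 + 0.55) = 1
  ¬p3: Łukasiewicz ¬ gives 1 − 0.05 = 0.95
  (¬p3 ∧ p2) = min(0.95, 0.04) = 0.04
  ((¬p1 ⊃ p1) ∧ (¬p3 ∧ p2)) = min(1, 0.04) = 0.04
  ¬((¬p1 ⊃ p1) ∧ (¬p3 ∧ p2)): Łukasiewicz ¬ gives 1 − 0.04 = 0.96
  (¬p3 ∨ ¬((¬p1 ⊃ p1) ∧ (¬p3 ∧ p2))) = max(0.95, 0.96) = 0.96
  Łukasiewicz value = 0.96
Difference: 1 − 0.96 = 0.04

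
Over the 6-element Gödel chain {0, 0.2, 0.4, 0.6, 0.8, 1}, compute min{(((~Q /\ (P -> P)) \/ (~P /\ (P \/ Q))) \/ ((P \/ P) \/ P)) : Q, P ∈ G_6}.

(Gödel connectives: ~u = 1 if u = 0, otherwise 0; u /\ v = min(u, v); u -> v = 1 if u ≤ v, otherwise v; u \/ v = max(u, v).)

The minimum is attained at Q = 0.2, P = 0:
  ~Q: Gödel ¬ of 0.2 = 0 (operand ≠ 0)
  (P -> P): 0 ≤ 0, so result = 1
  (~Q /\ (P -> P)) = min(0, 1) = 0
  ~P: Gödel ¬ of 0 = 1 (operand is 0)
  (P \/ Q) = max(0, 0.2) = 0.2
  (~P /\ (P \/ Q)) = min(1, 0.2) = 0.2
  ((~Q /\ (P -> P)) \/ (~P /\ (P \/ Q))) = max(0, 0.2) = 0.2
  (P \/ P) = max(0, 0) = 0
  ((P \/ P) \/ P) = max(0, 0) = 0
  (((~Q /\ (P -> P)) \/ (~P /\ (P \/ Q))) \/ ((P \/ P) \/ P)) = max(0.2, 0) = 0.2
Checking all 36 assignments confirms none give a value below 0.20.

0.20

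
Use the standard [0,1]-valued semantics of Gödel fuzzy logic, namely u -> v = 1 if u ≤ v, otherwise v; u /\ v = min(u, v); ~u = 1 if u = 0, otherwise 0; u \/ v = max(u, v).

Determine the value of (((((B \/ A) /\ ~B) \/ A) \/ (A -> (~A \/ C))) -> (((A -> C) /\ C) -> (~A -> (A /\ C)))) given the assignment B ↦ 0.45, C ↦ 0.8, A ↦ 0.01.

(B \/ A) = max(0.45, 0.01) = 0.45
~B: Gödel ¬ of 0.45 = 0 (operand ≠ 0)
((B \/ A) /\ ~B) = min(0.45, 0) = 0
(((B \/ A) /\ ~B) \/ A) = max(0, 0.01) = 0.01
~A: Gödel ¬ of 0.01 = 0 (operand ≠ 0)
(~A \/ C) = max(0, 0.8) = 0.8
(A -> (~A \/ C)): 0.01 ≤ 0.8, so result = 1
((((B \/ A) /\ ~B) \/ A) \/ (A -> (~A \/ C))) = max(0.01, 1) = 1
(A -> C): 0.01 ≤ 0.8, so result = 1
((A -> C) /\ C) = min(1, 0.8) = 0.8
~A: Gödel ¬ of 0.01 = 0 (operand ≠ 0)
(A /\ C) = min(0.01, 0.8) = 0.01
(~A -> (A /\ C)): 0 ≤ 0.01, so result = 1
(((A -> C) /\ C) -> (~A -> (A /\ C))): 0.8 ≤ 1, so result = 1
(((((B \/ A) /\ ~B) \/ A) \/ (A -> (~A \/ C))) -> (((A -> C) /\ C) -> (~A -> (A /\ C)))): 1 ≤ 1, so result = 1

1.00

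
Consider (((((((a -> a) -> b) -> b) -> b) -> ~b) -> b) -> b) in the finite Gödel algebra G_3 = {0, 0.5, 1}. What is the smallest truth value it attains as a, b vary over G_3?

The minimum is attained at a = 0, b = 0.5:
  (a -> a): 0 ≤ 0, so result = 1
  ((a -> a) -> b): 1 > 0.5, so result = 0.5
  (((a -> a) -> b) -> b): 0.5 ≤ 0.5, so result = 1
  ((((a -> a) -> b) -> b) -> b): 1 > 0.5, so result = 0.5
  ~b: Gödel ¬ of 0.5 = 0 (operand ≠ 0)
  (((((a -> a) -> b) -> b) -> b) -> ~b): 0.5 > 0, so result = 0
  ((((((a -> a) -> b) -> b) -> b) -> ~b) -> b): 0 ≤ 0.5, so result = 1
  (((((((a -> a) -> b) -> b) -> b) -> ~b) -> b) -> b): 1 > 0.5, so result = 0.5
Checking all 9 assignments confirms none give a value below 0.50.

0.50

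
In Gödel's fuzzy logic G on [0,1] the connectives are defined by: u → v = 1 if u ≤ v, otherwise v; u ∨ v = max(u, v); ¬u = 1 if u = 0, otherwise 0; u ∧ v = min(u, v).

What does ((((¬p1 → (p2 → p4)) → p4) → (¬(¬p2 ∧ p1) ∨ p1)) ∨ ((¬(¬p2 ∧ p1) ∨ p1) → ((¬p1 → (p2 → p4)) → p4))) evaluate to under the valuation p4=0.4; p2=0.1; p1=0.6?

¬p1: Gödel ¬ of 0.6 = 0 (operand ≠ 0)
(p2 → p4): 0.1 ≤ 0.4, so result = 1
(¬p1 → (p2 → p4)): 0 ≤ 1, so result = 1
((¬p1 → (p2 → p4)) → p4): 1 > 0.4, so result = 0.4
¬p2: Gödel ¬ of 0.1 = 0 (operand ≠ 0)
(¬p2 ∧ p1) = min(0, 0.6) = 0
¬(¬p2 ∧ p1): Gödel ¬ of 0 = 1 (operand is 0)
(¬(¬p2 ∧ p1) ∨ p1) = max(1, 0.6) = 1
(((¬p1 → (p2 → p4)) → p4) → (¬(¬p2 ∧ p1) ∨ p1)): 0.4 ≤ 1, so result = 1
¬p2: Gödel ¬ of 0.1 = 0 (operand ≠ 0)
(¬p2 ∧ p1) = min(0, 0.6) = 0
¬(¬p2 ∧ p1): Gödel ¬ of 0 = 1 (operand is 0)
(¬(¬p2 ∧ p1) ∨ p1) = max(1, 0.6) = 1
¬p1: Gödel ¬ of 0.6 = 0 (operand ≠ 0)
(p2 → p4): 0.1 ≤ 0.4, so result = 1
(¬p1 → (p2 → p4)): 0 ≤ 1, so result = 1
((¬p1 → (p2 → p4)) → p4): 1 > 0.4, so result = 0.4
((¬(¬p2 ∧ p1) ∨ p1) → ((¬p1 → (p2 → p4)) → p4)): 1 > 0.4, so result = 0.4
((((¬p1 → (p2 → p4)) → p4) → (¬(¬p2 ∧ p1) ∨ p1)) ∨ ((¬(¬p2 ∧ p1) ∨ p1) → ((¬p1 → (p2 → p4)) → p4))) = max(1, 0.4) = 1

1.00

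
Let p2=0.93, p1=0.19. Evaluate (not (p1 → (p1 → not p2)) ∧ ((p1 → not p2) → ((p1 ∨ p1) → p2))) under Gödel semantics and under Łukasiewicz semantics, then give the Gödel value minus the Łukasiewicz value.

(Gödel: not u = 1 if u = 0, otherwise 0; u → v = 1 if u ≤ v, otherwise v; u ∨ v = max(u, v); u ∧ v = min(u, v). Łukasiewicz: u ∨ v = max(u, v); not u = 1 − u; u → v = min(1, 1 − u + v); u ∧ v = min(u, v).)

1.00

Gödel evaluation:
  not p2: Gödel ¬ of 0.93 = 0 (operand ≠ 0)
  (p1 → not p2): 0.19 > 0, so result = 0
  (p1 → (p1 → not p2)): 0.19 > 0, so result = 0
  not (p1 → (p1 → not p2)): Gödel ¬ of 0 = 1 (operand is 0)
  not p2: Gödel ¬ of 0.93 = 0 (operand ≠ 0)
  (p1 → not p2): 0.19 > 0, so result = 0
  (p1 ∨ p1) = max(0.19, 0.19) = 0.19
  ((p1 ∨ p1) → p2): 0.19 ≤ 0.93, so result = 1
  ((p1 → not p2) → ((p1 ∨ p1) → p2)): 0 ≤ 1, so result = 1
  (not (p1 → (p1 → not p2)) ∧ ((p1 → not p2) → ((p1 ∨ p1) → p2))) = min(1, 1) = 1
  Gödel value = 1
Łukasiewicz evaluation:
  not p2: Łukasiewicz ¬ gives 1 − 0.93 = 0.07
  (p1 → not p2): min(1, 1 − 0.19 + 0.07) = 0.88
  (p1 → (p1 → not p2)): min(1, 1 − 0.19 + 0.88) = 1
  not (p1 → (p1 → not p2)): Łukasiewicz ¬ gives 1 − 1 = 0
  not p2: Łukasiewicz ¬ gives 1 − 0.93 = 0.07
  (p1 → not p2): min(1, 1 − 0.19 + 0.07) = 0.88
  (p1 ∨ p1) = max(0.19, 0.19) = 0.19
  ((p1 ∨ p1) → p2): min(1, 1 − 0.19 + 0.93) = 1
  ((p1 → not p2) → ((p1 ∨ p1) → p2)): min(1, 1 − 0.88 + 1) = 1
  (not (p1 → (p1 → not p2)) ∧ ((p1 → not p2) → ((p1 ∨ p1) → p2))) = min(0, 1) = 0
  Łukasiewicz value = 0
Difference: 1 − 0 = 1.00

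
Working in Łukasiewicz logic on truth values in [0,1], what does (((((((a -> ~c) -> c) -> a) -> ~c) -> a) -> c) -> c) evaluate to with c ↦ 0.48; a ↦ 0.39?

~c: Łukasiewicz ¬ gives 1 − 0.48 = 0.52
(a -> ~c): min(1, 1 − 0.39 + 0.52) = 1
((a -> ~c) -> c): min(1, 1 − 1 + 0.48) = 0.48
(((a -> ~c) -> c) -> a): min(1, 1 − 0.48 + 0.39) = 0.91
~c: Łukasiewicz ¬ gives 1 − 0.48 = 0.52
((((a -> ~c) -> c) -> a) -> ~c): min(1, 1 − 0.91 + 0.52) = 0.61
(((((a -> ~c) -> c) -> a) -> ~c) -> a): min(1, 1 − 0.61 + 0.39) = 0.78
((((((a -> ~c) -> c) -> a) -> ~c) -> a) -> c): min(1, 1 − 0.78 + 0.48) = 0.7
(((((((a -> ~c) -> c) -> a) -> ~c) -> a) -> c) -> c): min(1, 1 − 0.7 + 0.48) = 0.78

0.78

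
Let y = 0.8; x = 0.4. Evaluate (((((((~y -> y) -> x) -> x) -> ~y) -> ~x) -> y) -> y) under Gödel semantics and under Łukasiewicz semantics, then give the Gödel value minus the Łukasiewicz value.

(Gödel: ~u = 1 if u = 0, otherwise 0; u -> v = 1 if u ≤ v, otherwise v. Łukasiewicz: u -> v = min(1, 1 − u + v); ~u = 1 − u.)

Gödel evaluation:
  ~y: Gödel ¬ of 0.8 = 0 (operand ≠ 0)
  (~y -> y): 0 ≤ 0.8, so result = 1
  ((~y -> y) -> x): 1 > 0.4, so result = 0.4
  (((~y -> y) -> x) -> x): 0.4 ≤ 0.4, so result = 1
  ~y: Gödel ¬ of 0.8 = 0 (operand ≠ 0)
  ((((~y -> y) -> x) -> x) -> ~y): 1 > 0, so result = 0
  ~x: Gödel ¬ of 0.4 = 0 (operand ≠ 0)
  (((((~y -> y) -> x) -> x) -> ~y) -> ~x): 0 ≤ 0, so result = 1
  ((((((~y -> y) -> x) -> x) -> ~y) -> ~x) -> y): 1 > 0.8, so result = 0.8
  (((((((~y -> y) -> x) -> x) -> ~y) -> ~x) -> y) -> y): 0.8 ≤ 0.8, so result = 1
  Gödel value = 1
Łukasiewicz evaluation:
  ~y: Łukasiewicz ¬ gives 1 − 0.8 = 0.2
  (~y -> y): min(1, 1 − 0.2 + 0.8) = 1
  ((~y -> y) -> x): min(1, 1 − 1 + 0.4) = 0.4
  (((~y -> y) -> x) -> x): min(1, 1 − 0.4 + 0.4) = 1
  ~y: Łukasiewicz ¬ gives 1 − 0.8 = 0.2
  ((((~y -> y) -> x) -> x) -> ~y): min(1, 1 − 1 + 0.2) = 0.2
  ~x: Łukasiewicz ¬ gives 1 − 0.4 = 0.6
  (((((~y -> y) -> x) -> x) -> ~y) -> ~x): min(1, 1 − 0.2 + 0.6) = 1
  ((((((~y -> y) -> x) -> x) -> ~y) -> ~x) -> y): min(1, 1 − 1 + 0.8) = 0.8
  (((((((~y -> y) -> x) -> x) -> ~y) -> ~x) -> y) -> y): min(1, 1 − 0.8 + 0.8) = 1
  Łukasiewicz value = 1
Difference: 1 − 1 = 0.00

0.00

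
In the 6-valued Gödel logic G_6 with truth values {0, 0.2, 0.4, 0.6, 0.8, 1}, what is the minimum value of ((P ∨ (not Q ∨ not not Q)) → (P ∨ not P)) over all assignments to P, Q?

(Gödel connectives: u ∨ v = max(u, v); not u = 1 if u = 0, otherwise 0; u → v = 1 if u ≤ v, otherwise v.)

The minimum is attained at P = 0.2, Q = 0:
  not Q: Gödel ¬ of 0 = 1 (operand is 0)
  not Q: Gödel ¬ of 0 = 1 (operand is 0)
  not not Q: Gödel ¬ of 1 = 0 (operand ≠ 0)
  (not Q ∨ not not Q) = max(1, 0) = 1
  (P ∨ (not Q ∨ not not Q)) = max(0.2, 1) = 1
  not P: Gödel ¬ of 0.2 = 0 (operand ≠ 0)
  (P ∨ not P) = max(0.2, 0) = 0.2
  ((P ∨ (not Q ∨ not not Q)) → (P ∨ not P)): 1 > 0.2, so result = 0.2
Checking all 36 assignments confirms none give a value below 0.20.

0.20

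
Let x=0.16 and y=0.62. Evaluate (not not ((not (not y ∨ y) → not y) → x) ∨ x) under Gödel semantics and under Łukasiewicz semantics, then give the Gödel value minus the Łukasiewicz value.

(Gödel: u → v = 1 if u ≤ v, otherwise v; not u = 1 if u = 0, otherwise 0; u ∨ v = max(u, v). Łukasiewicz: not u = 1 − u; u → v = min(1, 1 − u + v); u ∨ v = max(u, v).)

Gödel evaluation:
  not y: Gödel ¬ of 0.62 = 0 (operand ≠ 0)
  (not y ∨ y) = max(0, 0.62) = 0.62
  not (not y ∨ y): Gödel ¬ of 0.62 = 0 (operand ≠ 0)
  not y: Gödel ¬ of 0.62 = 0 (operand ≠ 0)
  (not (not y ∨ y) → not y): 0 ≤ 0, so result = 1
  ((not (not y ∨ y) → not y) → x): 1 > 0.16, so result = 0.16
  not ((not (not y ∨ y) → not y) → x): Gödel ¬ of 0.16 = 0 (operand ≠ 0)
  not not ((not (not y ∨ y) → not y) → x): Gödel ¬ of 0 = 1 (operand is 0)
  (not not ((not (not y ∨ y) → not y) → x) ∨ x) = max(1, 0.16) = 1
  Gödel value = 1
Łukasiewicz evaluation:
  not y: Łukasiewicz ¬ gives 1 − 0.62 = 0.38
  (not y ∨ y) = max(0.38, 0.62) = 0.62
  not (not y ∨ y): Łukasiewicz ¬ gives 1 − 0.62 = 0.38
  not y: Łukasiewicz ¬ gives 1 − 0.62 = 0.38
  (not (not y ∨ y) → not y): min(1, 1 − 0.38 + 0.38) = 1
  ((not (not y ∨ y) → not y) → x): min(1, 1 − 1 + 0.16) = 0.16
  not ((not (not y ∨ y) → not y) → x): Łukasiewicz ¬ gives 1 − 0.16 = 0.84
  not not ((not (not y ∨ y) → not y) → x): Łukasiewicz ¬ gives 1 − 0.84 = 0.16
  (not not ((not (not y ∨ y) → not y) → x) ∨ x) = max(0.16, 0.16) = 0.16
  Łukasiewicz value = 0.16
Difference: 1 − 0.16 = 0.84

0.84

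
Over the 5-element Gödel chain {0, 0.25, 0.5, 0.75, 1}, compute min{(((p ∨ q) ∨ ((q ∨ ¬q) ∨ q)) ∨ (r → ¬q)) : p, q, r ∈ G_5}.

The minimum is attained at p = 0, q = 0.25, r = 0.25:
  (p ∨ q) = max(0, 0.25) = 0.25
  ¬q: Gödel ¬ of 0.25 = 0 (operand ≠ 0)
  (q ∨ ¬q) = max(0.25, 0) = 0.25
  ((q ∨ ¬q) ∨ q) = max(0.25, 0.25) = 0.25
  ((p ∨ q) ∨ ((q ∨ ¬q) ∨ q)) = max(0.25, 0.25) = 0.25
  ¬q: Gödel ¬ of 0.25 = 0 (operand ≠ 0)
  (r → ¬q): 0.25 > 0, so result = 0
  (((p ∨ q) ∨ ((q ∨ ¬q) ∨ q)) ∨ (r → ¬q)) = max(0.25, 0) = 0.25
Checking all 125 assignments confirms none give a value below 0.25.

0.25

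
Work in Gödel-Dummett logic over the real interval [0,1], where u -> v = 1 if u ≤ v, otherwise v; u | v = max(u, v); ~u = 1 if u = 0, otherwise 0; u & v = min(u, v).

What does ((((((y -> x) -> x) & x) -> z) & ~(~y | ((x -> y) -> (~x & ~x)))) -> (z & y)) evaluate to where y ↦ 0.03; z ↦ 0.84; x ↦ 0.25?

(y -> x): 0.03 ≤ 0.25, so result = 1
((y -> x) -> x): 1 > 0.25, so result = 0.25
(((y -> x) -> x) & x) = min(0.25, 0.25) = 0.25
((((y -> x) -> x) & x) -> z): 0.25 ≤ 0.84, so result = 1
~y: Gödel ¬ of 0.03 = 0 (operand ≠ 0)
(x -> y): 0.25 > 0.03, so result = 0.03
~x: Gödel ¬ of 0.25 = 0 (operand ≠ 0)
~x: Gödel ¬ of 0.25 = 0 (operand ≠ 0)
(~x & ~x) = min(0, 0) = 0
((x -> y) -> (~x & ~x)): 0.03 > 0, so result = 0
(~y | ((x -> y) -> (~x & ~x))) = max(0, 0) = 0
~(~y | ((x -> y) -> (~x & ~x))): Gödel ¬ of 0 = 1 (operand is 0)
(((((y -> x) -> x) & x) -> z) & ~(~y | ((x -> y) -> (~x & ~x)))) = min(1, 1) = 1
(z & y) = min(0.84, 0.03) = 0.03
((((((y -> x) -> x) & x) -> z) & ~(~y | ((x -> y) -> (~x & ~x)))) -> (z & y)): 1 > 0.03, so result = 0.03

0.03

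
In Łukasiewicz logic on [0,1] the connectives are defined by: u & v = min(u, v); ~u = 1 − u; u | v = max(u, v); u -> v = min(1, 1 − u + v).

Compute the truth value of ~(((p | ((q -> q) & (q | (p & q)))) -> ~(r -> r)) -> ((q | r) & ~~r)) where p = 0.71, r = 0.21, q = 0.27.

0.08

(q -> q): min(1, 1 − 0.27 + 0.27) = 1
(p & q) = min(0.71, 0.27) = 0.27
(q | (p & q)) = max(0.27, 0.27) = 0.27
((q -> q) & (q | (p & q))) = min(1, 0.27) = 0.27
(p | ((q -> q) & (q | (p & q)))) = max(0.71, 0.27) = 0.71
(r -> r): min(1, 1 − 0.21 + 0.21) = 1
~(r -> r): Łukasiewicz ¬ gives 1 − 1 = 0
((p | ((q -> q) & (q | (p & q)))) -> ~(r -> r)): min(1, 1 − 0.71 + 0) = 0.29
(q | r) = max(0.27, 0.21) = 0.27
~r: Łukasiewicz ¬ gives 1 − 0.21 = 0.79
~~r: Łukasiewicz ¬ gives 1 − 0.79 = 0.21
((q | r) & ~~r) = min(0.27, 0.21) = 0.21
(((p | ((q -> q) & (q | (p & q)))) -> ~(r -> r)) -> ((q | r) & ~~r)): min(1, 1 − 0.29 + 0.21) = 0.92
~(((p | ((q -> q) & (q | (p & q)))) -> ~(r -> r)) -> ((q | r) & ~~r)): Łukasiewicz ¬ gives 1 − 0.92 = 0.08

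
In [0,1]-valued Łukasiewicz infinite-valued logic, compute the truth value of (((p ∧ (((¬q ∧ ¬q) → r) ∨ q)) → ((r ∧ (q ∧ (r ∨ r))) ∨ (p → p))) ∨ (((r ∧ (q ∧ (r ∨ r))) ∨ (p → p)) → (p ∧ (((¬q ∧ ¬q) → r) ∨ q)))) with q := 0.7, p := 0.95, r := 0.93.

1.00

¬q: Łukasiewicz ¬ gives 1 − 0.7 = 0.3
¬q: Łukasiewicz ¬ gives 1 − 0.7 = 0.3
(¬q ∧ ¬q) = min(0.3, 0.3) = 0.3
((¬q ∧ ¬q) → r): min(1, 1 − 0.3 + 0.93) = 1
(((¬q ∧ ¬q) → r) ∨ q) = max(1, 0.7) = 1
(p ∧ (((¬q ∧ ¬q) → r) ∨ q)) = min(0.95, 1) = 0.95
(r ∨ r) = max(0.93, 0.93) = 0.93
(q ∧ (r ∨ r)) = min(0.7, 0.93) = 0.7
(r ∧ (q ∧ (r ∨ r))) = min(0.93, 0.7) = 0.7
(p → p): min(1, 1 − 0.95 + 0.95) = 1
((r ∧ (q ∧ (r ∨ r))) ∨ (p → p)) = max(0.7, 1) = 1
((p ∧ (((¬q ∧ ¬q) → r) ∨ q)) → ((r ∧ (q ∧ (r ∨ r))) ∨ (p → p))): min(1, 1 − 0.95 + 1) = 1
(r ∨ r) = max(0.93, 0.93) = 0.93
(q ∧ (r ∨ r)) = min(0.7, 0.93) = 0.7
(r ∧ (q ∧ (r ∨ r))) = min(0.93, 0.7) = 0.7
(p → p): min(1, 1 − 0.95 + 0.95) = 1
((r ∧ (q ∧ (r ∨ r))) ∨ (p → p)) = max(0.7, 1) = 1
¬q: Łukasiewicz ¬ gives 1 − 0.7 = 0.3
¬q: Łukasiewicz ¬ gives 1 − 0.7 = 0.3
(¬q ∧ ¬q) = min(0.3, 0.3) = 0.3
((¬q ∧ ¬q) → r): min(1, 1 − 0.3 + 0.93) = 1
(((¬q ∧ ¬q) → r) ∨ q) = max(1, 0.7) = 1
(p ∧ (((¬q ∧ ¬q) → r) ∨ q)) = min(0.95, 1) = 0.95
(((r ∧ (q ∧ (r ∨ r))) ∨ (p → p)) → (p ∧ (((¬q ∧ ¬q) → r) ∨ q))): min(1, 1 − 1 + 0.95) = 0.95
(((p ∧ (((¬q ∧ ¬q) → r) ∨ q)) → ((r ∧ (q ∧ (r ∨ r))) ∨ (p → p))) ∨ (((r ∧ (q ∧ (r ∨ r))) ∨ (p → p)) → (p ∧ (((¬q ∧ ¬q) → r) ∨ q)))) = max(1, 0.95) = 1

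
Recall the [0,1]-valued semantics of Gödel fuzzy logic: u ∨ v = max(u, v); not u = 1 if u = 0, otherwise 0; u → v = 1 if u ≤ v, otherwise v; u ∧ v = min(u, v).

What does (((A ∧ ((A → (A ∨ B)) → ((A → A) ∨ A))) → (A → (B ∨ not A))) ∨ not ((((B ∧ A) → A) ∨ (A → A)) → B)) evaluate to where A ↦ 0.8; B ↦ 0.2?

0.20

(A ∨ B) = max(0.8, 0.2) = 0.8
(A → (A ∨ B)): 0.8 ≤ 0.8, so result = 1
(A → A): 0.8 ≤ 0.8, so result = 1
((A → A) ∨ A) = max(1, 0.8) = 1
((A → (A ∨ B)) → ((A → A) ∨ A)): 1 ≤ 1, so result = 1
(A ∧ ((A → (A ∨ B)) → ((A → A) ∨ A))) = min(0.8, 1) = 0.8
not A: Gödel ¬ of 0.8 = 0 (operand ≠ 0)
(B ∨ not A) = max(0.2, 0) = 0.2
(A → (B ∨ not A)): 0.8 > 0.2, so result = 0.2
((A ∧ ((A → (A ∨ B)) → ((A → A) ∨ A))) → (A → (B ∨ not A))): 0.8 > 0.2, so result = 0.2
(B ∧ A) = min(0.2, 0.8) = 0.2
((B ∧ A) → A): 0.2 ≤ 0.8, so result = 1
(A → A): 0.8 ≤ 0.8, so result = 1
(((B ∧ A) → A) ∨ (A → A)) = max(1, 1) = 1
((((B ∧ A) → A) ∨ (A → A)) → B): 1 > 0.2, so result = 0.2
not ((((B ∧ A) → A) ∨ (A → A)) → B): Gödel ¬ of 0.2 = 0 (operand ≠ 0)
(((A ∧ ((A → (A ∨ B)) → ((A → A) ∨ A))) → (A → (B ∨ not A))) ∨ not ((((B ∧ A) → A) ∨ (A → A)) → B)) = max(0.2, 0) = 0.2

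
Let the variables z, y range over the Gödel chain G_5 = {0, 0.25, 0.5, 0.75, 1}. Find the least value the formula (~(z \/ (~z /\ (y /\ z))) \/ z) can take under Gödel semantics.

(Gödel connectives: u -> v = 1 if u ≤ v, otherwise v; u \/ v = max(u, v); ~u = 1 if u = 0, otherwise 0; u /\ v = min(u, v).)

0.25

The minimum is attained at z = 0.25, y = 0:
  ~z: Gödel ¬ of 0.25 = 0 (operand ≠ 0)
  (y /\ z) = min(0, 0.25) = 0
  (~z /\ (y /\ z)) = min(0, 0) = 0
  (z \/ (~z /\ (y /\ z))) = max(0.25, 0) = 0.25
  ~(z \/ (~z /\ (y /\ z))): Gödel ¬ of 0.25 = 0 (operand ≠ 0)
  (~(z \/ (~z /\ (y /\ z))) \/ z) = max(0, 0.25) = 0.25
Checking all 25 assignments confirms none give a value below 0.25.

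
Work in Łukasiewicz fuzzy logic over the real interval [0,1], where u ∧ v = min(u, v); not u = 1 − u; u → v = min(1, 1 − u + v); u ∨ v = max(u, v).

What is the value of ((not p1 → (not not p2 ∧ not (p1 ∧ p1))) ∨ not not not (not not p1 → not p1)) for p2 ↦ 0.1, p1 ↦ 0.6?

not p1: Łukasiewicz ¬ gives 1 − 0.6 = 0.4
not p2: Łukasiewicz ¬ gives 1 − 0.1 = 0.9
not not p2: Łukasiewicz ¬ gives 1 − 0.9 = 0.1
(p1 ∧ p1) = min(0.6, 0.6) = 0.6
not (p1 ∧ p1): Łukasiewicz ¬ gives 1 − 0.6 = 0.4
(not not p2 ∧ not (p1 ∧ p1)) = min(0.1, 0.4) = 0.1
(not p1 → (not not p2 ∧ not (p1 ∧ p1))): min(1, 1 − 0.4 + 0.1) = 0.7
not p1: Łukasiewicz ¬ gives 1 − 0.6 = 0.4
not not p1: Łukasiewicz ¬ gives 1 − 0.4 = 0.6
not p1: Łukasiewicz ¬ gives 1 − 0.6 = 0.4
(not not p1 → not p1): min(1, 1 − 0.6 + 0.4) = 0.8
not (not not p1 → not p1): Łukasiewicz ¬ gives 1 − 0.8 = 0.2
not not (not not p1 → not p1): Łukasiewicz ¬ gives 1 − 0.2 = 0.8
not not not (not not p1 → not p1): Łukasiewicz ¬ gives 1 − 0.8 = 0.2
((not p1 → (not not p2 ∧ not (p1 ∧ p1))) ∨ not not not (not not p1 → not p1)) = max(0.7, 0.2) = 0.7

0.70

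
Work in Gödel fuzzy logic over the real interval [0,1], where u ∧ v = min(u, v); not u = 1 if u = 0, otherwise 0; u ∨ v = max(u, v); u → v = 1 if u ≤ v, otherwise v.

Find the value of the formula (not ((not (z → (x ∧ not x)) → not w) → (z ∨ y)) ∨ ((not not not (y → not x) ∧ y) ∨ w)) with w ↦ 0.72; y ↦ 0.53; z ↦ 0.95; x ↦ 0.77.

0.72

not x: Gödel ¬ of 0.77 = 0 (operand ≠ 0)
(x ∧ not x) = min(0.77, 0) = 0
(z → (x ∧ not x)): 0.95 > 0, so result = 0
not (z → (x ∧ not x)): Gödel ¬ of 0 = 1 (operand is 0)
not w: Gödel ¬ of 0.72 = 0 (operand ≠ 0)
(not (z → (x ∧ not x)) → not w): 1 > 0, so result = 0
(z ∨ y) = max(0.95, 0.53) = 0.95
((not (z → (x ∧ not x)) → not w) → (z ∨ y)): 0 ≤ 0.95, so result = 1
not ((not (z → (x ∧ not x)) → not w) → (z ∨ y)): Gödel ¬ of 1 = 0 (operand ≠ 0)
not x: Gödel ¬ of 0.77 = 0 (operand ≠ 0)
(y → not x): 0.53 > 0, so result = 0
not (y → not x): Gödel ¬ of 0 = 1 (operand is 0)
not not (y → not x): Gödel ¬ of 1 = 0 (operand ≠ 0)
not not not (y → not x): Gödel ¬ of 0 = 1 (operand is 0)
(not not not (y → not x) ∧ y) = min(1, 0.53) = 0.53
((not not not (y → not x) ∧ y) ∨ w) = max(0.53, 0.72) = 0.72
(not ((not (z → (x ∧ not x)) → not w) → (z ∨ y)) ∨ ((not not not (y → not x) ∧ y) ∨ w)) = max(0, 0.72) = 0.72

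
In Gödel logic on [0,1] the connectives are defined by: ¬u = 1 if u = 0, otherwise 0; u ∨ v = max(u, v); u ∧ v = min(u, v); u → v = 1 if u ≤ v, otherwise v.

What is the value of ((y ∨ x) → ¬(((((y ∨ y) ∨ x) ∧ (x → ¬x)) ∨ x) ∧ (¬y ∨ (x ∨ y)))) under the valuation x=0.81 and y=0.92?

(y ∨ x) = max(0.92, 0.81) = 0.92
(y ∨ y) = max(0.92, 0.92) = 0.92
((y ∨ y) ∨ x) = max(0.92, 0.81) = 0.92
¬x: Gödel ¬ of 0.81 = 0 (operand ≠ 0)
(x → ¬x): 0.81 > 0, so result = 0
(((y ∨ y) ∨ x) ∧ (x → ¬x)) = min(0.92, 0) = 0
((((y ∨ y) ∨ x) ∧ (x → ¬x)) ∨ x) = max(0, 0.81) = 0.81
¬y: Gödel ¬ of 0.92 = 0 (operand ≠ 0)
(x ∨ y) = max(0.81, 0.92) = 0.92
(¬y ∨ (x ∨ y)) = max(0, 0.92) = 0.92
(((((y ∨ y) ∨ x) ∧ (x → ¬x)) ∨ x) ∧ (¬y ∨ (x ∨ y))) = min(0.81, 0.92) = 0.81
¬(((((y ∨ y) ∨ x) ∧ (x → ¬x)) ∨ x) ∧ (¬y ∨ (x ∨ y))): Gödel ¬ of 0.81 = 0 (operand ≠ 0)
((y ∨ x) → ¬(((((y ∨ y) ∨ x) ∧ (x → ¬x)) ∨ x) ∧ (¬y ∨ (x ∨ y)))): 0.92 > 0, so result = 0

0.00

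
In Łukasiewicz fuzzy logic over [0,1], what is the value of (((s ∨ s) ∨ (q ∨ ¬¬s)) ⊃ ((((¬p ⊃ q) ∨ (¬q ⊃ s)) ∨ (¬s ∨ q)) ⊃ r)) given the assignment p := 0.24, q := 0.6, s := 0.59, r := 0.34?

0.74

(s ∨ s) = max(0.59, 0.59) = 0.59
¬s: Łukasiewicz ¬ gives 1 − 0.59 = 0.41
¬¬s: Łukasiewicz ¬ gives 1 − 0.41 = 0.59
(q ∨ ¬¬s) = max(0.6, 0.59) = 0.6
((s ∨ s) ∨ (q ∨ ¬¬s)) = max(0.59, 0.6) = 0.6
¬p: Łukasiewicz ¬ gives 1 − 0.24 = 0.76
(¬p ⊃ q): min(1, 1 − 0.76 + 0.6) = 0.84
¬q: Łukasiewicz ¬ gives 1 − 0.6 = 0.4
(¬q ⊃ s): min(1, 1 − 0.4 + 0.59) = 1
((¬p ⊃ q) ∨ (¬q ⊃ s)) = max(0.84, 1) = 1
¬s: Łukasiewicz ¬ gives 1 − 0.59 = 0.41
(¬s ∨ q) = max(0.41, 0.6) = 0.6
(((¬p ⊃ q) ∨ (¬q ⊃ s)) ∨ (¬s ∨ q)) = max(1, 0.6) = 1
((((¬p ⊃ q) ∨ (¬q ⊃ s)) ∨ (¬s ∨ q)) ⊃ r): min(1, 1 − 1 + 0.34) = 0.34
(((s ∨ s) ∨ (q ∨ ¬¬s)) ⊃ ((((¬p ⊃ q) ∨ (¬q ⊃ s)) ∨ (¬s ∨ q)) ⊃ r)): min(1, 1 − 0.6 + 0.34) = 0.74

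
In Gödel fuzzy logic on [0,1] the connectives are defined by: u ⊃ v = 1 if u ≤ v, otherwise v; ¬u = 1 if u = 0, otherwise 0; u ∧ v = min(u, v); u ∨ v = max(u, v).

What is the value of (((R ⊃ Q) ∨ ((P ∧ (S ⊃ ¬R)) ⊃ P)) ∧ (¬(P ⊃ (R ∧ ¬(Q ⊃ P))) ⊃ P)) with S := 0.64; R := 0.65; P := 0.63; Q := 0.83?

0.63

(R ⊃ Q): 0.65 ≤ 0.83, so result = 1
¬R: Gödel ¬ of 0.65 = 0 (operand ≠ 0)
(S ⊃ ¬R): 0.64 > 0, so result = 0
(P ∧ (S ⊃ ¬R)) = min(0.63, 0) = 0
((P ∧ (S ⊃ ¬R)) ⊃ P): 0 ≤ 0.63, so result = 1
((R ⊃ Q) ∨ ((P ∧ (S ⊃ ¬R)) ⊃ P)) = max(1, 1) = 1
(Q ⊃ P): 0.83 > 0.63, so result = 0.63
¬(Q ⊃ P): Gödel ¬ of 0.63 = 0 (operand ≠ 0)
(R ∧ ¬(Q ⊃ P)) = min(0.65, 0) = 0
(P ⊃ (R ∧ ¬(Q ⊃ P))): 0.63 > 0, so result = 0
¬(P ⊃ (R ∧ ¬(Q ⊃ P))): Gödel ¬ of 0 = 1 (operand is 0)
(¬(P ⊃ (R ∧ ¬(Q ⊃ P))) ⊃ P): 1 > 0.63, so result = 0.63
(((R ⊃ Q) ∨ ((P ∧ (S ⊃ ¬R)) ⊃ P)) ∧ (¬(P ⊃ (R ∧ ¬(Q ⊃ P))) ⊃ P)) = min(1, 0.63) = 0.63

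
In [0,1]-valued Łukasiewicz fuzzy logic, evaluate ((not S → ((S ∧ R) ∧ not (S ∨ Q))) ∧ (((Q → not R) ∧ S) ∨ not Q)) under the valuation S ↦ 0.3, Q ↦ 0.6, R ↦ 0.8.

not S: Łukasiewicz ¬ gives 1 − 0.3 = 0.7
(S ∧ R) = min(0.3, 0.8) = 0.3
(S ∨ Q) = max(0.3, 0.6) = 0.6
not (S ∨ Q): Łukasiewicz ¬ gives 1 − 0.6 = 0.4
((S ∧ R) ∧ not (S ∨ Q)) = min(0.3, 0.4) = 0.3
(not S → ((S ∧ R) ∧ not (S ∨ Q))): min(1, 1 − 0.7 + 0.3) = 0.6
not R: Łukasiewicz ¬ gives 1 − 0.8 = 0.2
(Q → not R): min(1, 1 − 0.6 + 0.2) = 0.6
((Q → not R) ∧ S) = min(0.6, 0.3) = 0.3
not Q: Łukasiewicz ¬ gives 1 − 0.6 = 0.4
(((Q → not R) ∧ S) ∨ not Q) = max(0.3, 0.4) = 0.4
((not S → ((S ∧ R) ∧ not (S ∨ Q))) ∧ (((Q → not R) ∧ S) ∨ not Q)) = min(0.6, 0.4) = 0.4

0.40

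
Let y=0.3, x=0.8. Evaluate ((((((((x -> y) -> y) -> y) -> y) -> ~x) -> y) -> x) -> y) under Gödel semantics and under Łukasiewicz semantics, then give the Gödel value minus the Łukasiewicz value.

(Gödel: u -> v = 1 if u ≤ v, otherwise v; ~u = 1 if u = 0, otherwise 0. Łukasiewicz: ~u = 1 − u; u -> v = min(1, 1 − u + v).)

Gödel evaluation:
  (x -> y): 0.8 > 0.3, so result = 0.3
  ((x -> y) -> y): 0.3 ≤ 0.3, so result = 1
  (((x -> y) -> y) -> y): 1 > 0.3, so result = 0.3
  ((((x -> y) -> y) -> y) -> y): 0.3 ≤ 0.3, so result = 1
  ~x: Gödel ¬ of 0.8 = 0 (operand ≠ 0)
  (((((x -> y) -> y) -> y) -> y) -> ~x): 1 > 0, so result = 0
  ((((((x -> y) -> y) -> y) -> y) -> ~x) -> y): 0 ≤ 0.3, so result = 1
  (((((((x -> y) -> y) -> y) -> y) -> ~x) -> y) -> x): 1 > 0.8, so result = 0.8
  ((((((((x -> y) -> y) -> y) -> y) -> ~x) -> y) -> x) -> y): 0.8 > 0.3, so result = 0.3
  Gödel value = 0.3
Łukasiewicz evaluation:
  (x -> y): min(1, 1 − 0.8 + 0.3) = 0.5
  ((x -> y) -> y): min(1, 1 − 0.5 + 0.3) = 0.8
  (((x -> y) -> y) -> y): min(1, 1 − 0.8 + 0.3) = 0.5
  ((((x -> y) -> y) -> y) -> y): min(1, 1 − 0.5 + 0.3) = 0.8
  ~x: Łukasiewicz ¬ gives 1 − 0.8 = 0.2
  (((((x -> y) -> y) -> y) -> y) -> ~x): min(1, 1 − 0.8 + 0.2) = 0.4
  ((((((x -> y) -> y) -> y) -> y) -> ~x) -> y): min(1, 1 − 0.4 + 0.3) = 0.9
  (((((((x -> y) -> y) -> y) -> y) -> ~x) -> y) -> x): min(1, 1 − 0.9 + 0.8) = 0.9
  ((((((((x -> y) -> y) -> y) -> y) -> ~x) -> y) -> x) -> y): min(1, 1 − 0.9 + 0.3) = 0.4
  Łukasiewicz value = 0.4
Difference: 0.3 − 0.4 = -0.10

-0.10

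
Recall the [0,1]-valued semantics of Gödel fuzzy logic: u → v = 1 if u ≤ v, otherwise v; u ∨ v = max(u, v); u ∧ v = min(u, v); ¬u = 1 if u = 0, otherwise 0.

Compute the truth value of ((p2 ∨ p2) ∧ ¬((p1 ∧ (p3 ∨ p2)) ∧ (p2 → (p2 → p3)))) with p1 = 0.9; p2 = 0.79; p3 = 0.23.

(p2 ∨ p2) = max(0.79, 0.79) = 0.79
(p3 ∨ p2) = max(0.23, 0.79) = 0.79
(p1 ∧ (p3 ∨ p2)) = min(0.9, 0.79) = 0.79
(p2 → p3): 0.79 > 0.23, so result = 0.23
(p2 → (p2 → p3)): 0.79 > 0.23, so result = 0.23
((p1 ∧ (p3 ∨ p2)) ∧ (p2 → (p2 → p3))) = min(0.79, 0.23) = 0.23
¬((p1 ∧ (p3 ∨ p2)) ∧ (p2 → (p2 → p3))): Gödel ¬ of 0.23 = 0 (operand ≠ 0)
((p2 ∨ p2) ∧ ¬((p1 ∧ (p3 ∨ p2)) ∧ (p2 → (p2 → p3)))) = min(0.79, 0) = 0

0.00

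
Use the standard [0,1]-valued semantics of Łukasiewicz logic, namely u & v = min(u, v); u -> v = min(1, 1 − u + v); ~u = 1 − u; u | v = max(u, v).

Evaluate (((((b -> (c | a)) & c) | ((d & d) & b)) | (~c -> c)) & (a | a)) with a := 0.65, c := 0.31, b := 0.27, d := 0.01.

(c | a) = max(0.31, 0.65) = 0.65
(b -> (c | a)): min(1, 1 − 0.27 + 0.65) = 1
((b -> (c | a)) & c) = min(1, 0.31) = 0.31
(d & d) = min(0.01, 0.01) = 0.01
((d & d) & b) = min(0.01, 0.27) = 0.01
(((b -> (c | a)) & c) | ((d & d) & b)) = max(0.31, 0.01) = 0.31
~c: Łukasiewicz ¬ gives 1 − 0.31 = 0.69
(~c -> c): min(1, 1 − 0.69 + 0.31) = 0.62
((((b -> (c | a)) & c) | ((d & d) & b)) | (~c -> c)) = max(0.31, 0.62) = 0.62
(a | a) = max(0.65, 0.65) = 0.65
(((((b -> (c | a)) & c) | ((d & d) & b)) | (~c -> c)) & (a | a)) = min(0.62, 0.65) = 0.62

0.62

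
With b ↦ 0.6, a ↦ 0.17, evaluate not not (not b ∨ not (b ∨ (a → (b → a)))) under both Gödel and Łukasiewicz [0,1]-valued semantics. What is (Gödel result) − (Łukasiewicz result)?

-0.40

Gödel evaluation:
  not b: Gödel ¬ of 0.6 = 0 (operand ≠ 0)
  (b → a): 0.6 > 0.17, so result = 0.17
  (a → (b → a)): 0.17 ≤ 0.17, so result = 1
  (b ∨ (a → (b → a))) = max(0.6, 1) = 1
  not (b ∨ (a → (b → a))): Gödel ¬ of 1 = 0 (operand ≠ 0)
  (not b ∨ not (b ∨ (a → (b → a)))) = max(0, 0) = 0
  not (not b ∨ not (b ∨ (a → (b → a)))): Gödel ¬ of 0 = 1 (operand is 0)
  not not (not b ∨ not (b ∨ (a → (b → a)))): Gödel ¬ of 1 = 0 (operand ≠ 0)
  Gödel value = 0
Łukasiewicz evaluation:
  not b: Łukasiewicz ¬ gives 1 − 0.6 = 0.4
  (b → a): min(1, 1 − 0.6 + 0.17) = 0.57
  (a → (b → a)): min(1, 1 − 0.17 + 0.57) = 1
  (b ∨ (a → (b → a))) = max(0.6, 1) = 1
  not (b ∨ (a → (b → a))): Łukasiewicz ¬ gives 1 − 1 = 0
  (not b ∨ not (b ∨ (a → (b → a)))) = max(0.4, 0) = 0.4
  not (not b ∨ not (b ∨ (a → (b → a)))): Łukasiewicz ¬ gives 1 − 0.4 = 0.6
  not not (not b ∨ not (b ∨ (a → (b → a)))): Łukasiewicz ¬ gives 1 − 0.6 = 0.4
  Łukasiewicz value = 0.4
Difference: 0 − 0.4 = -0.40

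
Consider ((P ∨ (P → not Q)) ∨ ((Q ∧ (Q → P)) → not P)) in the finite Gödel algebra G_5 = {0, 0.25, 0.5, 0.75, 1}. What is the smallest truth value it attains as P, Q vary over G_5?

The minimum is attained at P = 0.25, Q = 0.25:
  not Q: Gödel ¬ of 0.25 = 0 (operand ≠ 0)
  (P → not Q): 0.25 > 0, so result = 0
  (P ∨ (P → not Q)) = max(0.25, 0) = 0.25
  (Q → P): 0.25 ≤ 0.25, so result = 1
  (Q ∧ (Q → P)) = min(0.25, 1) = 0.25
  not P: Gödel ¬ of 0.25 = 0 (operand ≠ 0)
  ((Q ∧ (Q → P)) → not P): 0.25 > 0, so result = 0
  ((P ∨ (P → not Q)) ∨ ((Q ∧ (Q → P)) → not P)) = max(0.25, 0) = 0.25
Checking all 25 assignments confirms none give a value below 0.25.

0.25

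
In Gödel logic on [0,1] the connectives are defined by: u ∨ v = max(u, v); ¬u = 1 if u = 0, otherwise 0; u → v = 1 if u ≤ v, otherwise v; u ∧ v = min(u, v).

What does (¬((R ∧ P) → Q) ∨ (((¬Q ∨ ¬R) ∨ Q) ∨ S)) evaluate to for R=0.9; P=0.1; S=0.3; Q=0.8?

0.80

(R ∧ P) = min(0.9, 0.1) = 0.1
((R ∧ P) → Q): 0.1 ≤ 0.8, so result = 1
¬((R ∧ P) → Q): Gödel ¬ of 1 = 0 (operand ≠ 0)
¬Q: Gödel ¬ of 0.8 = 0 (operand ≠ 0)
¬R: Gödel ¬ of 0.9 = 0 (operand ≠ 0)
(¬Q ∨ ¬R) = max(0, 0) = 0
((¬Q ∨ ¬R) ∨ Q) = max(0, 0.8) = 0.8
(((¬Q ∨ ¬R) ∨ Q) ∨ S) = max(0.8, 0.3) = 0.8
(¬((R ∧ P) → Q) ∨ (((¬Q ∨ ¬R) ∨ Q) ∨ S)) = max(0, 0.8) = 0.8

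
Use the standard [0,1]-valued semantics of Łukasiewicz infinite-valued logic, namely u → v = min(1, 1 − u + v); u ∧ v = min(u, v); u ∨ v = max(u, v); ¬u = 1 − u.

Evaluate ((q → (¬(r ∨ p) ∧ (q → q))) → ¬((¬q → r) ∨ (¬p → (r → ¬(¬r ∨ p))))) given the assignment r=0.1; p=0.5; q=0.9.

(r ∨ p) = max(0.1, 0.5) = 0.5
¬(r ∨ p): Łukasiewicz ¬ gives 1 − 0.5 = 0.5
(q → q): min(1, 1 − 0.9 + 0.9) = 1
(¬(r ∨ p) ∧ (q → q)) = min(0.5, 1) = 0.5
(q → (¬(r ∨ p) ∧ (q → q))): min(1, 1 − 0.9 + 0.5) = 0.6
¬q: Łukasiewicz ¬ gives 1 − 0.9 = 0.1
(¬q → r): min(1, 1 − 0.1 + 0.1) = 1
¬p: Łukasiewicz ¬ gives 1 − 0.5 = 0.5
¬r: Łukasiewicz ¬ gives 1 − 0.1 = 0.9
(¬r ∨ p) = max(0.9, 0.5) = 0.9
¬(¬r ∨ p): Łukasiewicz ¬ gives 1 − 0.9 = 0.1
(r → ¬(¬r ∨ p)): min(1, 1 − 0.1 + 0.1) = 1
(¬p → (r → ¬(¬r ∨ p))): min(1, 1 − 0.5 + 1) = 1
((¬q → r) ∨ (¬p → (r → ¬(¬r ∨ p)))) = max(1, 1) = 1
¬((¬q → r) ∨ (¬p → (r → ¬(¬r ∨ p)))): Łukasiewicz ¬ gives 1 − 1 = 0
((q → (¬(r ∨ p) ∧ (q → q))) → ¬((¬q → r) ∨ (¬p → (r → ¬(¬r ∨ p))))): min(1, 1 − 0.6 + 0) = 0.4

0.40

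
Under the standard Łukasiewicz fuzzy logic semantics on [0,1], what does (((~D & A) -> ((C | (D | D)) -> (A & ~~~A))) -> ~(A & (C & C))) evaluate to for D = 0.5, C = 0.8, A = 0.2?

0.80

~D: Łukasiewicz ¬ gives 1 − 0.5 = 0.5
(~D & A) = min(0.5, 0.2) = 0.2
(D | D) = max(0.5, 0.5) = 0.5
(C | (D | D)) = max(0.8, 0.5) = 0.8
~A: Łukasiewicz ¬ gives 1 − 0.2 = 0.8
~~A: Łukasiewicz ¬ gives 1 − 0.8 = 0.2
~~~A: Łukasiewicz ¬ gives 1 − 0.2 = 0.8
(A & ~~~A) = min(0.2, 0.8) = 0.2
((C | (D | D)) -> (A & ~~~A)): min(1, 1 − 0.8 + 0.2) = 0.4
((~D & A) -> ((C | (D | D)) -> (A & ~~~A))): min(1, 1 − 0.2 + 0.4) = 1
(C & C) = min(0.8, 0.8) = 0.8
(A & (C & C)) = min(0.2, 0.8) = 0.2
~(A & (C & C)): Łukasiewicz ¬ gives 1 − 0.2 = 0.8
(((~D & A) -> ((C | (D | D)) -> (A & ~~~A))) -> ~(A & (C & C))): min(1, 1 − 1 + 0.8) = 0.8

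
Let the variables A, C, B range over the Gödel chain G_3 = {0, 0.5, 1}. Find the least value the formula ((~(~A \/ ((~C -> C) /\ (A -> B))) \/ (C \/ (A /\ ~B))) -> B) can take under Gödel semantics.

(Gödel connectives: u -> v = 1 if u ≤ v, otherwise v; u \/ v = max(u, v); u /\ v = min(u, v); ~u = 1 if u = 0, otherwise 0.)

The minimum is attained at A = 0, C = 0.5, B = 0:
  ~A: Gödel ¬ of 0 = 1 (operand is 0)
  ~C: Gödel ¬ of 0.5 = 0 (operand ≠ 0)
  (~C -> C): 0 ≤ 0.5, so result = 1
  (A -> B): 0 ≤ 0, so result = 1
  ((~C -> C) /\ (A -> B)) = min(1, 1) = 1
  (~A \/ ((~C -> C) /\ (A -> B))) = max(1, 1) = 1
  ~(~A \/ ((~C -> C) /\ (A -> B))): Gödel ¬ of 1 = 0 (operand ≠ 0)
  ~B: Gödel ¬ of 0 = 1 (operand is 0)
  (A /\ ~B) = min(0, 1) = 0
  (C \/ (A /\ ~B)) = max(0.5, 0) = 0.5
  (~(~A \/ ((~C -> C) /\ (A -> B))) \/ (C \/ (A /\ ~B))) = max(0, 0.5) = 0.5
  ((~(~A \/ ((~C -> C) /\ (A -> B))) \/ (C \/ (A /\ ~B))) -> B): 0.5 > 0, so result = 0
Checking all 27 assignments confirms none give a value below 0.00.

0.00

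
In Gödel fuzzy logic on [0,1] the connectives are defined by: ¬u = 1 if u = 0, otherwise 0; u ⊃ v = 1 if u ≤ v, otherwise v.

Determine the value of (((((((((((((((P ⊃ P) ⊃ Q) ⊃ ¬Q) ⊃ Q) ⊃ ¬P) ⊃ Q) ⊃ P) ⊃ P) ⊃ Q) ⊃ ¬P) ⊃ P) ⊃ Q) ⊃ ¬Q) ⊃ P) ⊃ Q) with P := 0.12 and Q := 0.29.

(P ⊃ P): 0.12 ≤ 0.12, so result = 1
((P ⊃ P) ⊃ Q): 1 > 0.29, so result = 0.29
¬Q: Gödel ¬ of 0.29 = 0 (operand ≠ 0)
(((P ⊃ P) ⊃ Q) ⊃ ¬Q): 0.29 > 0, so result = 0
((((P ⊃ P) ⊃ Q) ⊃ ¬Q) ⊃ Q): 0 ≤ 0.29, so result = 1
¬P: Gödel ¬ of 0.12 = 0 (operand ≠ 0)
(((((P ⊃ P) ⊃ Q) ⊃ ¬Q) ⊃ Q) ⊃ ¬P): 1 > 0, so result = 0
((((((P ⊃ P) ⊃ Q) ⊃ ¬Q) ⊃ Q) ⊃ ¬P) ⊃ Q): 0 ≤ 0.29, so result = 1
(((((((P ⊃ P) ⊃ Q) ⊃ ¬Q) ⊃ Q) ⊃ ¬P) ⊃ Q) ⊃ P): 1 > 0.12, so result = 0.12
((((((((P ⊃ P) ⊃ Q) ⊃ ¬Q) ⊃ Q) ⊃ ¬P) ⊃ Q) ⊃ P) ⊃ P): 0.12 ≤ 0.12, so result = 1
(((((((((P ⊃ P) ⊃ Q) ⊃ ¬Q) ⊃ Q) ⊃ ¬P) ⊃ Q) ⊃ P) ⊃ P) ⊃ Q): 1 > 0.29, so result = 0.29
¬P: Gödel ¬ of 0.12 = 0 (operand ≠ 0)
((((((((((P ⊃ P) ⊃ Q) ⊃ ¬Q) ⊃ Q) ⊃ ¬P) ⊃ Q) ⊃ P) ⊃ P) ⊃ Q) ⊃ ¬P): 0.29 > 0, so result = 0
(((((((((((P ⊃ P) ⊃ Q) ⊃ ¬Q) ⊃ Q) ⊃ ¬P) ⊃ Q) ⊃ P) ⊃ P) ⊃ Q) ⊃ ¬P) ⊃ P): 0 ≤ 0.12, so result = 1
((((((((((((P ⊃ P) ⊃ Q) ⊃ ¬Q) ⊃ Q) ⊃ ¬P) ⊃ Q) ⊃ P) ⊃ P) ⊃ Q) ⊃ ¬P) ⊃ P) ⊃ Q): 1 > 0.29, so result = 0.29
¬Q: Gödel ¬ of 0.29 = 0 (operand ≠ 0)
(((((((((((((P ⊃ P) ⊃ Q) ⊃ ¬Q) ⊃ Q) ⊃ ¬P) ⊃ Q) ⊃ P) ⊃ P) ⊃ Q) ⊃ ¬P) ⊃ P) ⊃ Q) ⊃ ¬Q): 0.29 > 0, so result = 0
((((((((((((((P ⊃ P) ⊃ Q) ⊃ ¬Q) ⊃ Q) ⊃ ¬P) ⊃ Q) ⊃ P) ⊃ P) ⊃ Q) ⊃ ¬P) ⊃ P) ⊃ Q) ⊃ ¬Q) ⊃ P): 0 ≤ 0.12, so result = 1
(((((((((((((((P ⊃ P) ⊃ Q) ⊃ ¬Q) ⊃ Q) ⊃ ¬P) ⊃ Q) ⊃ P) ⊃ P) ⊃ Q) ⊃ ¬P) ⊃ P) ⊃ Q) ⊃ ¬Q) ⊃ P) ⊃ Q): 1 > 0.29, so result = 0.29

0.29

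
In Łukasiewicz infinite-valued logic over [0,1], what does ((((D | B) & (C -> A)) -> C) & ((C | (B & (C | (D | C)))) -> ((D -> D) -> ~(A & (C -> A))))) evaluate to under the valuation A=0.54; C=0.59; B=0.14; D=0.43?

(D | B) = max(0.43, 0.14) = 0.43
(C -> A): min(1, 1 − 0.59 + 0.54) = 0.95
((D | B) & (C -> A)) = min(0.43, 0.95) = 0.43
(((D | B) & (C -> A)) -> C): min(1, 1 − 0.43 + 0.59) = 1
(D | C) = max(0.43, 0.59) = 0.59
(C | (D | C)) = max(0.59, 0.59) = 0.59
(B & (C | (D | C))) = min(0.14, 0.59) = 0.14
(C | (B & (C | (D | C)))) = max(0.59, 0.14) = 0.59
(D -> D): min(1, 1 − 0.43 + 0.43) = 1
(C -> A): min(1, 1 − 0.59 + 0.54) = 0.95
(A & (C -> A)) = min(0.54, 0.95) = 0.54
~(A & (C -> A)): Łukasiewicz ¬ gives 1 − 0.54 = 0.46
((D -> D) -> ~(A & (C -> A))): min(1, 1 − 1 + 0.46) = 0.46
((C | (B & (C | (D | C)))) -> ((D -> D) -> ~(A & (C -> A)))): min(1, 1 − 0.59 + 0.46) = 0.87
((((D | B) & (C -> A)) -> C) & ((C | (B & (C | (D | C)))) -> ((D -> D) -> ~(A & (C -> A))))) = min(1, 0.87) = 0.87

0.87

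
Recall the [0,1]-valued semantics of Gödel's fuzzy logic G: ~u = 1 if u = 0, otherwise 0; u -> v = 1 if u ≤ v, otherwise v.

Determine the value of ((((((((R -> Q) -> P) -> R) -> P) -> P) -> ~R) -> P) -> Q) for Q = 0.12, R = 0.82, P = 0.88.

0.12

(R -> Q): 0.82 > 0.12, so result = 0.12
((R -> Q) -> P): 0.12 ≤ 0.88, so result = 1
(((R -> Q) -> P) -> R): 1 > 0.82, so result = 0.82
((((R -> Q) -> P) -> R) -> P): 0.82 ≤ 0.88, so result = 1
(((((R -> Q) -> P) -> R) -> P) -> P): 1 > 0.88, so result = 0.88
~R: Gödel ¬ of 0.82 = 0 (operand ≠ 0)
((((((R -> Q) -> P) -> R) -> P) -> P) -> ~R): 0.88 > 0, so result = 0
(((((((R -> Q) -> P) -> R) -> P) -> P) -> ~R) -> P): 0 ≤ 0.88, so result = 1
((((((((R -> Q) -> P) -> R) -> P) -> P) -> ~R) -> P) -> Q): 1 > 0.12, so result = 0.12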